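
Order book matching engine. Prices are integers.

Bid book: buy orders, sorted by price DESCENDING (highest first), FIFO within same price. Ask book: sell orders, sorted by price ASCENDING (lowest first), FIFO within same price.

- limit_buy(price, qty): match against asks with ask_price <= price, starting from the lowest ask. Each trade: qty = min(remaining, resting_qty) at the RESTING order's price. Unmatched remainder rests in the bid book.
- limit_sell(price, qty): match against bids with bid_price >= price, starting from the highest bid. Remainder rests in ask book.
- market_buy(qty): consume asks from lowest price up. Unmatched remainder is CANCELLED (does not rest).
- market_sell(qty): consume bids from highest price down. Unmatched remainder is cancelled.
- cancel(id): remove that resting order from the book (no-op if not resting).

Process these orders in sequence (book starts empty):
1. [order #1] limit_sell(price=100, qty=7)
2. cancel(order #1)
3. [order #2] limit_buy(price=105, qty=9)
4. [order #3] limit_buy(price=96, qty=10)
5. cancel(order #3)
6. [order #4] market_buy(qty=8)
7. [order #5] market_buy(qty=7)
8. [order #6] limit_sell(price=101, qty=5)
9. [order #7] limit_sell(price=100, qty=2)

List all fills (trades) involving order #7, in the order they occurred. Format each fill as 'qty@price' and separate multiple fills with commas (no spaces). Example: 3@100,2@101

Answer: 2@105

Derivation:
After op 1 [order #1] limit_sell(price=100, qty=7): fills=none; bids=[-] asks=[#1:7@100]
After op 2 cancel(order #1): fills=none; bids=[-] asks=[-]
After op 3 [order #2] limit_buy(price=105, qty=9): fills=none; bids=[#2:9@105] asks=[-]
After op 4 [order #3] limit_buy(price=96, qty=10): fills=none; bids=[#2:9@105 #3:10@96] asks=[-]
After op 5 cancel(order #3): fills=none; bids=[#2:9@105] asks=[-]
After op 6 [order #4] market_buy(qty=8): fills=none; bids=[#2:9@105] asks=[-]
After op 7 [order #5] market_buy(qty=7): fills=none; bids=[#2:9@105] asks=[-]
After op 8 [order #6] limit_sell(price=101, qty=5): fills=#2x#6:5@105; bids=[#2:4@105] asks=[-]
After op 9 [order #7] limit_sell(price=100, qty=2): fills=#2x#7:2@105; bids=[#2:2@105] asks=[-]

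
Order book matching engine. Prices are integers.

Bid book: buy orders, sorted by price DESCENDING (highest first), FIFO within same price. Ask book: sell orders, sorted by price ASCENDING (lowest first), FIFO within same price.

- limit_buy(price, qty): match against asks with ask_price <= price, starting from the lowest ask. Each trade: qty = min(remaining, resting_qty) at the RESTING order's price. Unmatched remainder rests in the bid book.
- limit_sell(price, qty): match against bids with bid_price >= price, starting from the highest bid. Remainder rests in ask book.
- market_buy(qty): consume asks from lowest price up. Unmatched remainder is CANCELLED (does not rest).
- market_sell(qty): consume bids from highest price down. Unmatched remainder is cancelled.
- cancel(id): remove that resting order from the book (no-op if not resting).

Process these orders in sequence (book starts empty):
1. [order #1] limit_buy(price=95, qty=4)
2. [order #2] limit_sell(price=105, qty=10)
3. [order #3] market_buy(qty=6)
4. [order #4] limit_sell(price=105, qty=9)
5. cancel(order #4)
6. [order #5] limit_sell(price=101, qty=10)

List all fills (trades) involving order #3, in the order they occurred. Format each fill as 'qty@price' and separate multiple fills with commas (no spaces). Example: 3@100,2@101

Answer: 6@105

Derivation:
After op 1 [order #1] limit_buy(price=95, qty=4): fills=none; bids=[#1:4@95] asks=[-]
After op 2 [order #2] limit_sell(price=105, qty=10): fills=none; bids=[#1:4@95] asks=[#2:10@105]
After op 3 [order #3] market_buy(qty=6): fills=#3x#2:6@105; bids=[#1:4@95] asks=[#2:4@105]
After op 4 [order #4] limit_sell(price=105, qty=9): fills=none; bids=[#1:4@95] asks=[#2:4@105 #4:9@105]
After op 5 cancel(order #4): fills=none; bids=[#1:4@95] asks=[#2:4@105]
After op 6 [order #5] limit_sell(price=101, qty=10): fills=none; bids=[#1:4@95] asks=[#5:10@101 #2:4@105]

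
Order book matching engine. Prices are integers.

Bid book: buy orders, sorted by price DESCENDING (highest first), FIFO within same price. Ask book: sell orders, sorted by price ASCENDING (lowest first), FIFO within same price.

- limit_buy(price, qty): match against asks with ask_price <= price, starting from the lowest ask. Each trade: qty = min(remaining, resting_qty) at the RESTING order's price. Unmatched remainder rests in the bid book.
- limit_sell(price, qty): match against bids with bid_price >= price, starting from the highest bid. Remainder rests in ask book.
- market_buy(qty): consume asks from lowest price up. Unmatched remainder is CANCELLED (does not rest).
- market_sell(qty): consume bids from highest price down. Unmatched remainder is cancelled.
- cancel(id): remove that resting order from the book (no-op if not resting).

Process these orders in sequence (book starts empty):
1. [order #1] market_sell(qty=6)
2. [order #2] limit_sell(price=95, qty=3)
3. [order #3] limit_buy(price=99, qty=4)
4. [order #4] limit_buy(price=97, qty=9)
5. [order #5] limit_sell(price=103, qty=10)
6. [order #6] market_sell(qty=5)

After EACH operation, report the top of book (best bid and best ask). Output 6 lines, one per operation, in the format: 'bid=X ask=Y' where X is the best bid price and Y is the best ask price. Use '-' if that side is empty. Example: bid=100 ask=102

After op 1 [order #1] market_sell(qty=6): fills=none; bids=[-] asks=[-]
After op 2 [order #2] limit_sell(price=95, qty=3): fills=none; bids=[-] asks=[#2:3@95]
After op 3 [order #3] limit_buy(price=99, qty=4): fills=#3x#2:3@95; bids=[#3:1@99] asks=[-]
After op 4 [order #4] limit_buy(price=97, qty=9): fills=none; bids=[#3:1@99 #4:9@97] asks=[-]
After op 5 [order #5] limit_sell(price=103, qty=10): fills=none; bids=[#3:1@99 #4:9@97] asks=[#5:10@103]
After op 6 [order #6] market_sell(qty=5): fills=#3x#6:1@99 #4x#6:4@97; bids=[#4:5@97] asks=[#5:10@103]

Answer: bid=- ask=-
bid=- ask=95
bid=99 ask=-
bid=99 ask=-
bid=99 ask=103
bid=97 ask=103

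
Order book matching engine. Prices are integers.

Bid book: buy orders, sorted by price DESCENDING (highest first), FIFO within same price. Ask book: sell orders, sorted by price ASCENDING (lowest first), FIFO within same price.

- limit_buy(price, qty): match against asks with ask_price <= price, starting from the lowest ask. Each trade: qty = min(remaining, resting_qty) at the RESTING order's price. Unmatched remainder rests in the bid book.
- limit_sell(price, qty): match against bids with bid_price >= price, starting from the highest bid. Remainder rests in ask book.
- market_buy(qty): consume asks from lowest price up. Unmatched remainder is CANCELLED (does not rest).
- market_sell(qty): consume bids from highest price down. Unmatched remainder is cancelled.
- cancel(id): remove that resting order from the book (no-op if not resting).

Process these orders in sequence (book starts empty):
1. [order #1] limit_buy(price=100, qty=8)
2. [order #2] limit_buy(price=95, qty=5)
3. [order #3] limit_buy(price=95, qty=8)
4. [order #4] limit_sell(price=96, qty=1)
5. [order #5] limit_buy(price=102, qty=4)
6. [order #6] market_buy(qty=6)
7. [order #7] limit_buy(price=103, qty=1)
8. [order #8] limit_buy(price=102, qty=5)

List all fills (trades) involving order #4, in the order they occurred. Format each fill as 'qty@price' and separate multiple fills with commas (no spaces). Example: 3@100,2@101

Answer: 1@100

Derivation:
After op 1 [order #1] limit_buy(price=100, qty=8): fills=none; bids=[#1:8@100] asks=[-]
After op 2 [order #2] limit_buy(price=95, qty=5): fills=none; bids=[#1:8@100 #2:5@95] asks=[-]
After op 3 [order #3] limit_buy(price=95, qty=8): fills=none; bids=[#1:8@100 #2:5@95 #3:8@95] asks=[-]
After op 4 [order #4] limit_sell(price=96, qty=1): fills=#1x#4:1@100; bids=[#1:7@100 #2:5@95 #3:8@95] asks=[-]
After op 5 [order #5] limit_buy(price=102, qty=4): fills=none; bids=[#5:4@102 #1:7@100 #2:5@95 #3:8@95] asks=[-]
After op 6 [order #6] market_buy(qty=6): fills=none; bids=[#5:4@102 #1:7@100 #2:5@95 #3:8@95] asks=[-]
After op 7 [order #7] limit_buy(price=103, qty=1): fills=none; bids=[#7:1@103 #5:4@102 #1:7@100 #2:5@95 #3:8@95] asks=[-]
After op 8 [order #8] limit_buy(price=102, qty=5): fills=none; bids=[#7:1@103 #5:4@102 #8:5@102 #1:7@100 #2:5@95 #3:8@95] asks=[-]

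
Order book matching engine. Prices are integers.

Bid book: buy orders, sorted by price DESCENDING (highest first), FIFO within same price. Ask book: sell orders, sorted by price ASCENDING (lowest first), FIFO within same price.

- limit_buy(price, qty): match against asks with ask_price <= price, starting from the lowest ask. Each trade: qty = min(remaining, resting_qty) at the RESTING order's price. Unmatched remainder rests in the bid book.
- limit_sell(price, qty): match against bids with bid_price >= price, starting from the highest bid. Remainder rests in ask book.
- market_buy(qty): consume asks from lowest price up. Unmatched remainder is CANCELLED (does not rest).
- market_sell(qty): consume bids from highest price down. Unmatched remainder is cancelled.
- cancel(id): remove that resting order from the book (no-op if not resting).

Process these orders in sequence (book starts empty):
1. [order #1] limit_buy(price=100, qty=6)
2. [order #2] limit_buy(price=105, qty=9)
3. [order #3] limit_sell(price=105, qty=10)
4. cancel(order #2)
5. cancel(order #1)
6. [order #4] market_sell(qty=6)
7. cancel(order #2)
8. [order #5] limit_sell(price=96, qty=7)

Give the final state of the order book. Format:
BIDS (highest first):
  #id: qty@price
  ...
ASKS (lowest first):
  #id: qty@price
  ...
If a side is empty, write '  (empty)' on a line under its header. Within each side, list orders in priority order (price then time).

Answer: BIDS (highest first):
  (empty)
ASKS (lowest first):
  #5: 7@96
  #3: 1@105

Derivation:
After op 1 [order #1] limit_buy(price=100, qty=6): fills=none; bids=[#1:6@100] asks=[-]
After op 2 [order #2] limit_buy(price=105, qty=9): fills=none; bids=[#2:9@105 #1:6@100] asks=[-]
After op 3 [order #3] limit_sell(price=105, qty=10): fills=#2x#3:9@105; bids=[#1:6@100] asks=[#3:1@105]
After op 4 cancel(order #2): fills=none; bids=[#1:6@100] asks=[#3:1@105]
After op 5 cancel(order #1): fills=none; bids=[-] asks=[#3:1@105]
After op 6 [order #4] market_sell(qty=6): fills=none; bids=[-] asks=[#3:1@105]
After op 7 cancel(order #2): fills=none; bids=[-] asks=[#3:1@105]
After op 8 [order #5] limit_sell(price=96, qty=7): fills=none; bids=[-] asks=[#5:7@96 #3:1@105]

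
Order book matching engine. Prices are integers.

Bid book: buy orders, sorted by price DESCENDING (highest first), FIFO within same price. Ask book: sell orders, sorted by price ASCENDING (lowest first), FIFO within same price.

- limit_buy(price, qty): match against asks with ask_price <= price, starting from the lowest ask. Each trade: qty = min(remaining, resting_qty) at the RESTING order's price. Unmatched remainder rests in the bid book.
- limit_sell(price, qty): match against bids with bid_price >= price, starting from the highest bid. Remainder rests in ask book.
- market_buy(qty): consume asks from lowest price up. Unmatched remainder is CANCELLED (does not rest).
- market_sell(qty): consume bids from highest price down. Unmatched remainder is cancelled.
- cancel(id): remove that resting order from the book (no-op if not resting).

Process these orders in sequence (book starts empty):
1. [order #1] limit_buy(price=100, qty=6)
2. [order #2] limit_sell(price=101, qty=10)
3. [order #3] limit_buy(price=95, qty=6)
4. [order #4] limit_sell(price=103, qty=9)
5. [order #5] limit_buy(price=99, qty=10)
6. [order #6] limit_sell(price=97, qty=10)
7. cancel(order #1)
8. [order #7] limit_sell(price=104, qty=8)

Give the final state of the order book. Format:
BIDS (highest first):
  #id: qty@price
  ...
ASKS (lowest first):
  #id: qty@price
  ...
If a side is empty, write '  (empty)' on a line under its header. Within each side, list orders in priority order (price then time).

Answer: BIDS (highest first):
  #5: 6@99
  #3: 6@95
ASKS (lowest first):
  #2: 10@101
  #4: 9@103
  #7: 8@104

Derivation:
After op 1 [order #1] limit_buy(price=100, qty=6): fills=none; bids=[#1:6@100] asks=[-]
After op 2 [order #2] limit_sell(price=101, qty=10): fills=none; bids=[#1:6@100] asks=[#2:10@101]
After op 3 [order #3] limit_buy(price=95, qty=6): fills=none; bids=[#1:6@100 #3:6@95] asks=[#2:10@101]
After op 4 [order #4] limit_sell(price=103, qty=9): fills=none; bids=[#1:6@100 #3:6@95] asks=[#2:10@101 #4:9@103]
After op 5 [order #5] limit_buy(price=99, qty=10): fills=none; bids=[#1:6@100 #5:10@99 #3:6@95] asks=[#2:10@101 #4:9@103]
After op 6 [order #6] limit_sell(price=97, qty=10): fills=#1x#6:6@100 #5x#6:4@99; bids=[#5:6@99 #3:6@95] asks=[#2:10@101 #4:9@103]
After op 7 cancel(order #1): fills=none; bids=[#5:6@99 #3:6@95] asks=[#2:10@101 #4:9@103]
After op 8 [order #7] limit_sell(price=104, qty=8): fills=none; bids=[#5:6@99 #3:6@95] asks=[#2:10@101 #4:9@103 #7:8@104]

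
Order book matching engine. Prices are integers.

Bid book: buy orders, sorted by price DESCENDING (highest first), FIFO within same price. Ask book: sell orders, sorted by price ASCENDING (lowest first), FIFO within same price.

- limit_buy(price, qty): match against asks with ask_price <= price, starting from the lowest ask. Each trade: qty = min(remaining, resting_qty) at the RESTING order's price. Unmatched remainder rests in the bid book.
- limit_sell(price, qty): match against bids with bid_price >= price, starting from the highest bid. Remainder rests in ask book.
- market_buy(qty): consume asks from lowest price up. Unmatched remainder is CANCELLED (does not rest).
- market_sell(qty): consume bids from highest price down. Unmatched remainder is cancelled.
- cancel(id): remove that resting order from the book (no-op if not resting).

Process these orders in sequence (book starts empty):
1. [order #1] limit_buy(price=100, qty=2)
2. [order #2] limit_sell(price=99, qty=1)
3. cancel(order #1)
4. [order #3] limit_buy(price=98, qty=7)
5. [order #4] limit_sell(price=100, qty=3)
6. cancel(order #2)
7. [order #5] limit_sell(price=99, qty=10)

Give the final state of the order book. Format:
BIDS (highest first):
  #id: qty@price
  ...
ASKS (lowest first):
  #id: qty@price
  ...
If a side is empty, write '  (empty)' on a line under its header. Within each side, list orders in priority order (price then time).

Answer: BIDS (highest first):
  #3: 7@98
ASKS (lowest first):
  #5: 10@99
  #4: 3@100

Derivation:
After op 1 [order #1] limit_buy(price=100, qty=2): fills=none; bids=[#1:2@100] asks=[-]
After op 2 [order #2] limit_sell(price=99, qty=1): fills=#1x#2:1@100; bids=[#1:1@100] asks=[-]
After op 3 cancel(order #1): fills=none; bids=[-] asks=[-]
After op 4 [order #3] limit_buy(price=98, qty=7): fills=none; bids=[#3:7@98] asks=[-]
After op 5 [order #4] limit_sell(price=100, qty=3): fills=none; bids=[#3:7@98] asks=[#4:3@100]
After op 6 cancel(order #2): fills=none; bids=[#3:7@98] asks=[#4:3@100]
After op 7 [order #5] limit_sell(price=99, qty=10): fills=none; bids=[#3:7@98] asks=[#5:10@99 #4:3@100]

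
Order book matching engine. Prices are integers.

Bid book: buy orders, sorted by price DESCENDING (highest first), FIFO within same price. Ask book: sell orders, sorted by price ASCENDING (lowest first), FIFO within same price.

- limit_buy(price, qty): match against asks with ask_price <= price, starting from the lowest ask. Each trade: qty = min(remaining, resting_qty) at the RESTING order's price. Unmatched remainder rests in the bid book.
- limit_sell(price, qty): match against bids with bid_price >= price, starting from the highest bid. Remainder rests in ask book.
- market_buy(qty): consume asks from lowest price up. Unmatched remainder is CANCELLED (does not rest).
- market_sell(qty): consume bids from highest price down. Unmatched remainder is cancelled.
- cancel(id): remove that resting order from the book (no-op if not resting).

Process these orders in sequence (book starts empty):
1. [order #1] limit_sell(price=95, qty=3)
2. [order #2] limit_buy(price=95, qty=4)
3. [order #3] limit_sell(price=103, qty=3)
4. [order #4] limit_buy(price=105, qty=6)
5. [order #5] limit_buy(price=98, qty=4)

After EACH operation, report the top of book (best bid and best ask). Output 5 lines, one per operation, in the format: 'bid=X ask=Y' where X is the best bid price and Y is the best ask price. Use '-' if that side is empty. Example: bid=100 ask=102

Answer: bid=- ask=95
bid=95 ask=-
bid=95 ask=103
bid=105 ask=-
bid=105 ask=-

Derivation:
After op 1 [order #1] limit_sell(price=95, qty=3): fills=none; bids=[-] asks=[#1:3@95]
After op 2 [order #2] limit_buy(price=95, qty=4): fills=#2x#1:3@95; bids=[#2:1@95] asks=[-]
After op 3 [order #3] limit_sell(price=103, qty=3): fills=none; bids=[#2:1@95] asks=[#3:3@103]
After op 4 [order #4] limit_buy(price=105, qty=6): fills=#4x#3:3@103; bids=[#4:3@105 #2:1@95] asks=[-]
After op 5 [order #5] limit_buy(price=98, qty=4): fills=none; bids=[#4:3@105 #5:4@98 #2:1@95] asks=[-]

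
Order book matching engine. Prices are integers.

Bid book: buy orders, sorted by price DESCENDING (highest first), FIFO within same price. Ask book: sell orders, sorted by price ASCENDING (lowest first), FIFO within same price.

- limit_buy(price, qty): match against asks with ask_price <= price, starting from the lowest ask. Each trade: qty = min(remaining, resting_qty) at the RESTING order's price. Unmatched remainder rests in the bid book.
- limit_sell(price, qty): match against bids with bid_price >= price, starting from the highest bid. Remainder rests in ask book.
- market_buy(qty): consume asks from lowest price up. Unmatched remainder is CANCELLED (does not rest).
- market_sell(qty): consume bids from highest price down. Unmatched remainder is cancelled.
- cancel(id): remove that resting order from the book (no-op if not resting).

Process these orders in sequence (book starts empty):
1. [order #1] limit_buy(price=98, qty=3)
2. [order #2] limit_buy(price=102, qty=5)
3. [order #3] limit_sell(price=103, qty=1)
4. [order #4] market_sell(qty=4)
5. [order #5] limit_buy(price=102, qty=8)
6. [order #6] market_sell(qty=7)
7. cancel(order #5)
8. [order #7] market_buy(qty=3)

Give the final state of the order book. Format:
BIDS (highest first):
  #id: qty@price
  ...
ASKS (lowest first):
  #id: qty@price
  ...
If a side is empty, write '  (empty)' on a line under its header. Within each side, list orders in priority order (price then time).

After op 1 [order #1] limit_buy(price=98, qty=3): fills=none; bids=[#1:3@98] asks=[-]
After op 2 [order #2] limit_buy(price=102, qty=5): fills=none; bids=[#2:5@102 #1:3@98] asks=[-]
After op 3 [order #3] limit_sell(price=103, qty=1): fills=none; bids=[#2:5@102 #1:3@98] asks=[#3:1@103]
After op 4 [order #4] market_sell(qty=4): fills=#2x#4:4@102; bids=[#2:1@102 #1:3@98] asks=[#3:1@103]
After op 5 [order #5] limit_buy(price=102, qty=8): fills=none; bids=[#2:1@102 #5:8@102 #1:3@98] asks=[#3:1@103]
After op 6 [order #6] market_sell(qty=7): fills=#2x#6:1@102 #5x#6:6@102; bids=[#5:2@102 #1:3@98] asks=[#3:1@103]
After op 7 cancel(order #5): fills=none; bids=[#1:3@98] asks=[#3:1@103]
After op 8 [order #7] market_buy(qty=3): fills=#7x#3:1@103; bids=[#1:3@98] asks=[-]

Answer: BIDS (highest first):
  #1: 3@98
ASKS (lowest first):
  (empty)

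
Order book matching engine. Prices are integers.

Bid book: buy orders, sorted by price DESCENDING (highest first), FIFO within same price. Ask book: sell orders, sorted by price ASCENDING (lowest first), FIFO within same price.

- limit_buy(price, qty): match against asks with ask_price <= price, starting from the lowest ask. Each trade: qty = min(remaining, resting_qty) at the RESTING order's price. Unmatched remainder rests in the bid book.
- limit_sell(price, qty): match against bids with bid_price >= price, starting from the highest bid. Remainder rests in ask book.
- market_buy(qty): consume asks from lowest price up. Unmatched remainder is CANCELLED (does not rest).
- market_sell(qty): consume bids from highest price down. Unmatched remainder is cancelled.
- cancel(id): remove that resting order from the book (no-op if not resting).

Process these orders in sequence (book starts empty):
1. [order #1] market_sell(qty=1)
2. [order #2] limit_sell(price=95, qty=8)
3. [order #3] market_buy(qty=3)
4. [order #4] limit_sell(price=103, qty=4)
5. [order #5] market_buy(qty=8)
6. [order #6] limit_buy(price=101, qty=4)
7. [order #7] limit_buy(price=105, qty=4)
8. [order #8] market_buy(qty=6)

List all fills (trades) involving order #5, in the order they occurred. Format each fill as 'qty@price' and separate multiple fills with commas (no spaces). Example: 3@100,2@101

Answer: 5@95,3@103

Derivation:
After op 1 [order #1] market_sell(qty=1): fills=none; bids=[-] asks=[-]
After op 2 [order #2] limit_sell(price=95, qty=8): fills=none; bids=[-] asks=[#2:8@95]
After op 3 [order #3] market_buy(qty=3): fills=#3x#2:3@95; bids=[-] asks=[#2:5@95]
After op 4 [order #4] limit_sell(price=103, qty=4): fills=none; bids=[-] asks=[#2:5@95 #4:4@103]
After op 5 [order #5] market_buy(qty=8): fills=#5x#2:5@95 #5x#4:3@103; bids=[-] asks=[#4:1@103]
After op 6 [order #6] limit_buy(price=101, qty=4): fills=none; bids=[#6:4@101] asks=[#4:1@103]
After op 7 [order #7] limit_buy(price=105, qty=4): fills=#7x#4:1@103; bids=[#7:3@105 #6:4@101] asks=[-]
After op 8 [order #8] market_buy(qty=6): fills=none; bids=[#7:3@105 #6:4@101] asks=[-]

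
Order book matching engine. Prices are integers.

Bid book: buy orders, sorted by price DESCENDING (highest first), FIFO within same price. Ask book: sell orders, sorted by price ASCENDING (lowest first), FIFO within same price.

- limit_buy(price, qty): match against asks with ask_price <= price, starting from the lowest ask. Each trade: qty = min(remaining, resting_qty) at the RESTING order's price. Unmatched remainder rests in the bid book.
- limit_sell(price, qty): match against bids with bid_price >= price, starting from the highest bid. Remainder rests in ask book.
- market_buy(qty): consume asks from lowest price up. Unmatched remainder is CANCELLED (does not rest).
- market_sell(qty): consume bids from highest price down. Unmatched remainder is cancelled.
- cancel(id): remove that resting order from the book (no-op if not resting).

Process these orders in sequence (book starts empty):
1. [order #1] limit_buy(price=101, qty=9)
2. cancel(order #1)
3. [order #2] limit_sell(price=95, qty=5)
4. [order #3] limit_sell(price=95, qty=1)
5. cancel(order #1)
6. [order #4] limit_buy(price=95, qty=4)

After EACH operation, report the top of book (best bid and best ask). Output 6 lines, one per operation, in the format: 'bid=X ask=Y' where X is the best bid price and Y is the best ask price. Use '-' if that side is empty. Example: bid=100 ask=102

After op 1 [order #1] limit_buy(price=101, qty=9): fills=none; bids=[#1:9@101] asks=[-]
After op 2 cancel(order #1): fills=none; bids=[-] asks=[-]
After op 3 [order #2] limit_sell(price=95, qty=5): fills=none; bids=[-] asks=[#2:5@95]
After op 4 [order #3] limit_sell(price=95, qty=1): fills=none; bids=[-] asks=[#2:5@95 #3:1@95]
After op 5 cancel(order #1): fills=none; bids=[-] asks=[#2:5@95 #3:1@95]
After op 6 [order #4] limit_buy(price=95, qty=4): fills=#4x#2:4@95; bids=[-] asks=[#2:1@95 #3:1@95]

Answer: bid=101 ask=-
bid=- ask=-
bid=- ask=95
bid=- ask=95
bid=- ask=95
bid=- ask=95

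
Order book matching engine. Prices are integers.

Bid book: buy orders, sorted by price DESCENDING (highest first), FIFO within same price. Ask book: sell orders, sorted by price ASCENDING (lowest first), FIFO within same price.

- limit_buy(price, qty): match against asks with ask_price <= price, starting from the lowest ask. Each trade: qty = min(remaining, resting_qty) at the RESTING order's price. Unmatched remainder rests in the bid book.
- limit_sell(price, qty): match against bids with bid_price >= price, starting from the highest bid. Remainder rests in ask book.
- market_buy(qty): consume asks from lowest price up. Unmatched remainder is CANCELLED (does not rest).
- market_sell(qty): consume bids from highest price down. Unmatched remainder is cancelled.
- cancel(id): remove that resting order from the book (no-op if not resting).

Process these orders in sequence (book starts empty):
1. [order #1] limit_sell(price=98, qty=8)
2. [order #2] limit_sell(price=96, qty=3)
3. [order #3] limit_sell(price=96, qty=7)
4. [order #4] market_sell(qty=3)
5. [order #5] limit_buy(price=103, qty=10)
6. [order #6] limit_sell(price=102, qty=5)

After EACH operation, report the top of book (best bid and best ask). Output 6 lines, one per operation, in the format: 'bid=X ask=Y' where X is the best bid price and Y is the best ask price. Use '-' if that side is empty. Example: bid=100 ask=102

Answer: bid=- ask=98
bid=- ask=96
bid=- ask=96
bid=- ask=96
bid=- ask=98
bid=- ask=98

Derivation:
After op 1 [order #1] limit_sell(price=98, qty=8): fills=none; bids=[-] asks=[#1:8@98]
After op 2 [order #2] limit_sell(price=96, qty=3): fills=none; bids=[-] asks=[#2:3@96 #1:8@98]
After op 3 [order #3] limit_sell(price=96, qty=7): fills=none; bids=[-] asks=[#2:3@96 #3:7@96 #1:8@98]
After op 4 [order #4] market_sell(qty=3): fills=none; bids=[-] asks=[#2:3@96 #3:7@96 #1:8@98]
After op 5 [order #5] limit_buy(price=103, qty=10): fills=#5x#2:3@96 #5x#3:7@96; bids=[-] asks=[#1:8@98]
After op 6 [order #6] limit_sell(price=102, qty=5): fills=none; bids=[-] asks=[#1:8@98 #6:5@102]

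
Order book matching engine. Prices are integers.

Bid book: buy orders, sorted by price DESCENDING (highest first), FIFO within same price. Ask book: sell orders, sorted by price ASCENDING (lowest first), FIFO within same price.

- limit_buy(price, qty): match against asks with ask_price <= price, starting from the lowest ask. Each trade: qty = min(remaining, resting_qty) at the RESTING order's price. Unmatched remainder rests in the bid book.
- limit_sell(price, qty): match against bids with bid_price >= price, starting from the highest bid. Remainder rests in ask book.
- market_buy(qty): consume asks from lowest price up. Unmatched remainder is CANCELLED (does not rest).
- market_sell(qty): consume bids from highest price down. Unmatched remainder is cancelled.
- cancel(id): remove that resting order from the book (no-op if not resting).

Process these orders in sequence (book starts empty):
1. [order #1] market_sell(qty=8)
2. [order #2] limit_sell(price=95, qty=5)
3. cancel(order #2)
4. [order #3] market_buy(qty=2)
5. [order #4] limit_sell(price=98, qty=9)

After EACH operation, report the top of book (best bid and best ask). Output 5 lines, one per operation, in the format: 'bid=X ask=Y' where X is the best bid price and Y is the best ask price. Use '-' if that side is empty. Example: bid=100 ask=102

After op 1 [order #1] market_sell(qty=8): fills=none; bids=[-] asks=[-]
After op 2 [order #2] limit_sell(price=95, qty=5): fills=none; bids=[-] asks=[#2:5@95]
After op 3 cancel(order #2): fills=none; bids=[-] asks=[-]
After op 4 [order #3] market_buy(qty=2): fills=none; bids=[-] asks=[-]
After op 5 [order #4] limit_sell(price=98, qty=9): fills=none; bids=[-] asks=[#4:9@98]

Answer: bid=- ask=-
bid=- ask=95
bid=- ask=-
bid=- ask=-
bid=- ask=98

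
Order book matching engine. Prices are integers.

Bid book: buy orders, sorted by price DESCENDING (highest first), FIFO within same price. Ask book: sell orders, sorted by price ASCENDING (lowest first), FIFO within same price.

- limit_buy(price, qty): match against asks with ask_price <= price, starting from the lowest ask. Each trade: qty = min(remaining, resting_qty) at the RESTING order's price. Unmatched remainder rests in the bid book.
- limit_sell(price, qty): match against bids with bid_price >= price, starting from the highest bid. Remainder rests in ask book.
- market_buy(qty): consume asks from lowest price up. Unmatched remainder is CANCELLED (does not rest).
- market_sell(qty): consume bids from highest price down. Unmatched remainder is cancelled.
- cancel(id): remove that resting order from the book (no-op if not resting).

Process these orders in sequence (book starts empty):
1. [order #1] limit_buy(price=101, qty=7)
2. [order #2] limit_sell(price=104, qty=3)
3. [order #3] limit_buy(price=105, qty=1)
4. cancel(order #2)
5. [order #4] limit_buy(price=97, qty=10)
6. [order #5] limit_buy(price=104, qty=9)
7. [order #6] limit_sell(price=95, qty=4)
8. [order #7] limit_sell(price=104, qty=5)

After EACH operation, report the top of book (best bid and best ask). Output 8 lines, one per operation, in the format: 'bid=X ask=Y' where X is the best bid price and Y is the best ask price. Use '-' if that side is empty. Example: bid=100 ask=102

After op 1 [order #1] limit_buy(price=101, qty=7): fills=none; bids=[#1:7@101] asks=[-]
After op 2 [order #2] limit_sell(price=104, qty=3): fills=none; bids=[#1:7@101] asks=[#2:3@104]
After op 3 [order #3] limit_buy(price=105, qty=1): fills=#3x#2:1@104; bids=[#1:7@101] asks=[#2:2@104]
After op 4 cancel(order #2): fills=none; bids=[#1:7@101] asks=[-]
After op 5 [order #4] limit_buy(price=97, qty=10): fills=none; bids=[#1:7@101 #4:10@97] asks=[-]
After op 6 [order #5] limit_buy(price=104, qty=9): fills=none; bids=[#5:9@104 #1:7@101 #4:10@97] asks=[-]
After op 7 [order #6] limit_sell(price=95, qty=4): fills=#5x#6:4@104; bids=[#5:5@104 #1:7@101 #4:10@97] asks=[-]
After op 8 [order #7] limit_sell(price=104, qty=5): fills=#5x#7:5@104; bids=[#1:7@101 #4:10@97] asks=[-]

Answer: bid=101 ask=-
bid=101 ask=104
bid=101 ask=104
bid=101 ask=-
bid=101 ask=-
bid=104 ask=-
bid=104 ask=-
bid=101 ask=-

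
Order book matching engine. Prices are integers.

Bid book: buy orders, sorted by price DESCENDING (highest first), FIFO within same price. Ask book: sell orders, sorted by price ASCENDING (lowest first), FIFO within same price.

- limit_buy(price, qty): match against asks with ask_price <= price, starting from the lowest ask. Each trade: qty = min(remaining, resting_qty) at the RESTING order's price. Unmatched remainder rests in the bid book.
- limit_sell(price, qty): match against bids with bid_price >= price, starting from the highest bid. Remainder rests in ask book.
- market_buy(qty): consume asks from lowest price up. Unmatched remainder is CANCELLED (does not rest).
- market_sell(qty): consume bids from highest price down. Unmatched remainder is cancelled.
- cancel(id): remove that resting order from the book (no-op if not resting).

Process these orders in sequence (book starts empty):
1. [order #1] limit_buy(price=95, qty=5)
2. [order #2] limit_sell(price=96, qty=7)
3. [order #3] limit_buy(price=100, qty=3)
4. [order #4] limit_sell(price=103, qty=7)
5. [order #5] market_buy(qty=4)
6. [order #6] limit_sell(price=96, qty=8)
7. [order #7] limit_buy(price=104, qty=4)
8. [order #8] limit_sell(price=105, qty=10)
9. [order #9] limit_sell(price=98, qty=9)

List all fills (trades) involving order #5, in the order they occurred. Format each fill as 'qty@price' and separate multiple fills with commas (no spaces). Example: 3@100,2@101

After op 1 [order #1] limit_buy(price=95, qty=5): fills=none; bids=[#1:5@95] asks=[-]
After op 2 [order #2] limit_sell(price=96, qty=7): fills=none; bids=[#1:5@95] asks=[#2:7@96]
After op 3 [order #3] limit_buy(price=100, qty=3): fills=#3x#2:3@96; bids=[#1:5@95] asks=[#2:4@96]
After op 4 [order #4] limit_sell(price=103, qty=7): fills=none; bids=[#1:5@95] asks=[#2:4@96 #4:7@103]
After op 5 [order #5] market_buy(qty=4): fills=#5x#2:4@96; bids=[#1:5@95] asks=[#4:7@103]
After op 6 [order #6] limit_sell(price=96, qty=8): fills=none; bids=[#1:5@95] asks=[#6:8@96 #4:7@103]
After op 7 [order #7] limit_buy(price=104, qty=4): fills=#7x#6:4@96; bids=[#1:5@95] asks=[#6:4@96 #4:7@103]
After op 8 [order #8] limit_sell(price=105, qty=10): fills=none; bids=[#1:5@95] asks=[#6:4@96 #4:7@103 #8:10@105]
After op 9 [order #9] limit_sell(price=98, qty=9): fills=none; bids=[#1:5@95] asks=[#6:4@96 #9:9@98 #4:7@103 #8:10@105]

Answer: 4@96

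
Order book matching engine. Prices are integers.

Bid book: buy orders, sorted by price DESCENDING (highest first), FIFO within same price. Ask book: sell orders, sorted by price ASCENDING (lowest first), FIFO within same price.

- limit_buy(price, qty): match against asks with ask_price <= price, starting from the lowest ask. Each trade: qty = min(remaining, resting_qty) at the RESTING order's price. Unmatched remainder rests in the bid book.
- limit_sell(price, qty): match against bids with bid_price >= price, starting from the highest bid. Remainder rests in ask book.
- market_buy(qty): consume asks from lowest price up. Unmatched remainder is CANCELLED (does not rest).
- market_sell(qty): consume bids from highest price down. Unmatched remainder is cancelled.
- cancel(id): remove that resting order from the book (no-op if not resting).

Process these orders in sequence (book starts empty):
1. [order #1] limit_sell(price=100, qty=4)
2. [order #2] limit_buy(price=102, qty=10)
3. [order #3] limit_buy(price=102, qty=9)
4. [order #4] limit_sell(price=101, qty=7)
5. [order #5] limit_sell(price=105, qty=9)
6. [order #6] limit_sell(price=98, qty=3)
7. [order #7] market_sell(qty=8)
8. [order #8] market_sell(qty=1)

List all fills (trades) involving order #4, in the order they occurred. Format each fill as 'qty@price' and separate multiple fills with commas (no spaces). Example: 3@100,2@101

After op 1 [order #1] limit_sell(price=100, qty=4): fills=none; bids=[-] asks=[#1:4@100]
After op 2 [order #2] limit_buy(price=102, qty=10): fills=#2x#1:4@100; bids=[#2:6@102] asks=[-]
After op 3 [order #3] limit_buy(price=102, qty=9): fills=none; bids=[#2:6@102 #3:9@102] asks=[-]
After op 4 [order #4] limit_sell(price=101, qty=7): fills=#2x#4:6@102 #3x#4:1@102; bids=[#3:8@102] asks=[-]
After op 5 [order #5] limit_sell(price=105, qty=9): fills=none; bids=[#3:8@102] asks=[#5:9@105]
After op 6 [order #6] limit_sell(price=98, qty=3): fills=#3x#6:3@102; bids=[#3:5@102] asks=[#5:9@105]
After op 7 [order #7] market_sell(qty=8): fills=#3x#7:5@102; bids=[-] asks=[#5:9@105]
After op 8 [order #8] market_sell(qty=1): fills=none; bids=[-] asks=[#5:9@105]

Answer: 6@102,1@102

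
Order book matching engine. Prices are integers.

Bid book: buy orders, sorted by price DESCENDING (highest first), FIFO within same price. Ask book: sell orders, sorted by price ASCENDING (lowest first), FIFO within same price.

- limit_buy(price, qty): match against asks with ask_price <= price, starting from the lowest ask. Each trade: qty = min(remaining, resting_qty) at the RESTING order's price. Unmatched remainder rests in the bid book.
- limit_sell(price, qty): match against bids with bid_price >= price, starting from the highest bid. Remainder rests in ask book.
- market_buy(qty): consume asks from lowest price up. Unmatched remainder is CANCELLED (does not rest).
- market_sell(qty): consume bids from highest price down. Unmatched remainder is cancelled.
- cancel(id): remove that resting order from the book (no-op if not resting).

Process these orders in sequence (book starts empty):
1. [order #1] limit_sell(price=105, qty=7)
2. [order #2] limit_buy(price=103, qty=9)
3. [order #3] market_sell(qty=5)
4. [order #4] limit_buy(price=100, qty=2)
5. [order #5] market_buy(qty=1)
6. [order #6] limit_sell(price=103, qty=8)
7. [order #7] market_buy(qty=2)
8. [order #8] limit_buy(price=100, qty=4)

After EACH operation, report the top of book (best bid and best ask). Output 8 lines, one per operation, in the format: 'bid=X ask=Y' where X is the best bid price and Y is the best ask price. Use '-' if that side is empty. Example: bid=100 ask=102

After op 1 [order #1] limit_sell(price=105, qty=7): fills=none; bids=[-] asks=[#1:7@105]
After op 2 [order #2] limit_buy(price=103, qty=9): fills=none; bids=[#2:9@103] asks=[#1:7@105]
After op 3 [order #3] market_sell(qty=5): fills=#2x#3:5@103; bids=[#2:4@103] asks=[#1:7@105]
After op 4 [order #4] limit_buy(price=100, qty=2): fills=none; bids=[#2:4@103 #4:2@100] asks=[#1:7@105]
After op 5 [order #5] market_buy(qty=1): fills=#5x#1:1@105; bids=[#2:4@103 #4:2@100] asks=[#1:6@105]
After op 6 [order #6] limit_sell(price=103, qty=8): fills=#2x#6:4@103; bids=[#4:2@100] asks=[#6:4@103 #1:6@105]
After op 7 [order #7] market_buy(qty=2): fills=#7x#6:2@103; bids=[#4:2@100] asks=[#6:2@103 #1:6@105]
After op 8 [order #8] limit_buy(price=100, qty=4): fills=none; bids=[#4:2@100 #8:4@100] asks=[#6:2@103 #1:6@105]

Answer: bid=- ask=105
bid=103 ask=105
bid=103 ask=105
bid=103 ask=105
bid=103 ask=105
bid=100 ask=103
bid=100 ask=103
bid=100 ask=103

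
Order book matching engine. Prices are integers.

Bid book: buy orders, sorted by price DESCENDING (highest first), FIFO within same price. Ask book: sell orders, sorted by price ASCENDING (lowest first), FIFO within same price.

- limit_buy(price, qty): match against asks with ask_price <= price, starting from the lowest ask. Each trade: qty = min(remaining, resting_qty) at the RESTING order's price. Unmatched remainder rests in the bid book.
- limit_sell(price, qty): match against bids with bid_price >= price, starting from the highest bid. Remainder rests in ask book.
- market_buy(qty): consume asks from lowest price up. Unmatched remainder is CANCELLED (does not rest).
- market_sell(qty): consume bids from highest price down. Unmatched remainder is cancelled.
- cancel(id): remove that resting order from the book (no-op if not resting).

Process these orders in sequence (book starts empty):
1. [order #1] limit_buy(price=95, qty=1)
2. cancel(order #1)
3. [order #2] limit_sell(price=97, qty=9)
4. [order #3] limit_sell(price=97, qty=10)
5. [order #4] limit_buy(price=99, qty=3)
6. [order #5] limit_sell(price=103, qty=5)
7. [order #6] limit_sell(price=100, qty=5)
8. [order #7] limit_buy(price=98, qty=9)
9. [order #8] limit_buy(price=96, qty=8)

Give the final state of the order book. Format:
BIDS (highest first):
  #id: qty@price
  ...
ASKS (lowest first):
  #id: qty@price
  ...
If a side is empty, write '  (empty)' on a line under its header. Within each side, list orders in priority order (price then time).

After op 1 [order #1] limit_buy(price=95, qty=1): fills=none; bids=[#1:1@95] asks=[-]
After op 2 cancel(order #1): fills=none; bids=[-] asks=[-]
After op 3 [order #2] limit_sell(price=97, qty=9): fills=none; bids=[-] asks=[#2:9@97]
After op 4 [order #3] limit_sell(price=97, qty=10): fills=none; bids=[-] asks=[#2:9@97 #3:10@97]
After op 5 [order #4] limit_buy(price=99, qty=3): fills=#4x#2:3@97; bids=[-] asks=[#2:6@97 #3:10@97]
After op 6 [order #5] limit_sell(price=103, qty=5): fills=none; bids=[-] asks=[#2:6@97 #3:10@97 #5:5@103]
After op 7 [order #6] limit_sell(price=100, qty=5): fills=none; bids=[-] asks=[#2:6@97 #3:10@97 #6:5@100 #5:5@103]
After op 8 [order #7] limit_buy(price=98, qty=9): fills=#7x#2:6@97 #7x#3:3@97; bids=[-] asks=[#3:7@97 #6:5@100 #5:5@103]
After op 9 [order #8] limit_buy(price=96, qty=8): fills=none; bids=[#8:8@96] asks=[#3:7@97 #6:5@100 #5:5@103]

Answer: BIDS (highest first):
  #8: 8@96
ASKS (lowest first):
  #3: 7@97
  #6: 5@100
  #5: 5@103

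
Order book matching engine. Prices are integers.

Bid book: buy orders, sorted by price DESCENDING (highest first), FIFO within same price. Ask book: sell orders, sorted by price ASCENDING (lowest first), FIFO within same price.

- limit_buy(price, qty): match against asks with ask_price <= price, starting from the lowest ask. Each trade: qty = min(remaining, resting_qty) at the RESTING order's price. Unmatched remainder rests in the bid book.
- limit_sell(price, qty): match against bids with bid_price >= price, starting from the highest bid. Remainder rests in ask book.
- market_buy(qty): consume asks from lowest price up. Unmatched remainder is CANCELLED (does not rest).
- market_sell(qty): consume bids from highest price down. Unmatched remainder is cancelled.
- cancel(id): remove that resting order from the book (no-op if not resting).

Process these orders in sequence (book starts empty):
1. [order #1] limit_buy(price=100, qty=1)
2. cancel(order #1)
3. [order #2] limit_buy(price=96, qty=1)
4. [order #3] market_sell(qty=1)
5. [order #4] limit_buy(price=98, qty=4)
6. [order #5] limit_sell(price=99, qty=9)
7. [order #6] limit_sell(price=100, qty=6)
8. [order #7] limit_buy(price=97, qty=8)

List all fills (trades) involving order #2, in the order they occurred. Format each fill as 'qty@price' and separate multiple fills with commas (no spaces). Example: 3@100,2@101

After op 1 [order #1] limit_buy(price=100, qty=1): fills=none; bids=[#1:1@100] asks=[-]
After op 2 cancel(order #1): fills=none; bids=[-] asks=[-]
After op 3 [order #2] limit_buy(price=96, qty=1): fills=none; bids=[#2:1@96] asks=[-]
After op 4 [order #3] market_sell(qty=1): fills=#2x#3:1@96; bids=[-] asks=[-]
After op 5 [order #4] limit_buy(price=98, qty=4): fills=none; bids=[#4:4@98] asks=[-]
After op 6 [order #5] limit_sell(price=99, qty=9): fills=none; bids=[#4:4@98] asks=[#5:9@99]
After op 7 [order #6] limit_sell(price=100, qty=6): fills=none; bids=[#4:4@98] asks=[#5:9@99 #6:6@100]
After op 8 [order #7] limit_buy(price=97, qty=8): fills=none; bids=[#4:4@98 #7:8@97] asks=[#5:9@99 #6:6@100]

Answer: 1@96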